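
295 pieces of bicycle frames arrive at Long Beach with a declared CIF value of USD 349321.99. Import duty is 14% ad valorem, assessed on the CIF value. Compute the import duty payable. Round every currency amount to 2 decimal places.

Import duty: USD 48905.08

Import duty = 349321.99 × 14% = 48905.08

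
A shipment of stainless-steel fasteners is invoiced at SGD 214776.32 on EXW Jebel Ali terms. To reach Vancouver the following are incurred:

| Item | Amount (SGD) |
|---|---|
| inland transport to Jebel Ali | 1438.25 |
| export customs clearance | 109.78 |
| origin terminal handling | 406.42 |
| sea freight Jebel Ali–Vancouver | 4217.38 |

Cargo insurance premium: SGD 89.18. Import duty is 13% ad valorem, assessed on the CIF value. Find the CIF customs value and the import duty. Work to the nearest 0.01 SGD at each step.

CIF = EXW price + pre-shipment costs + freight + insurance
CIF = 214776.32 + 1438.25 + 109.78 + 406.42 + 4217.38 + 89.18 = 221037.33
Import duty = 221037.33 × 13% = 28734.85

CIF value: SGD 221037.33; import duty: SGD 28734.85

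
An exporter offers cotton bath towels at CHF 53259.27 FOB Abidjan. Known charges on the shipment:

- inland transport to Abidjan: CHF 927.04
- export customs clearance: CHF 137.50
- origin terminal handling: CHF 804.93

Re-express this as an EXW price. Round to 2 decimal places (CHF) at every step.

EXW price: CHF 51389.80

From FOB to EXW, the seller no longer bears: inland to port, export clearance, origin terminal.
EXW price = 53259.27 − 927.04 − 137.50 − 804.93 = 51389.80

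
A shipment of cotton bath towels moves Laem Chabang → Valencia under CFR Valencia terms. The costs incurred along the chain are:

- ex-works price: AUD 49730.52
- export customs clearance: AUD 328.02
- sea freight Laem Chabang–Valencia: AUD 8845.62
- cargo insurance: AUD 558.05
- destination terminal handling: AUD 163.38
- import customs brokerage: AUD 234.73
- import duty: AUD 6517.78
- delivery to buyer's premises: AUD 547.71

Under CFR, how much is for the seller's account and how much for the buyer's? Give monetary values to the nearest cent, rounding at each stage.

Seller: AUD 58904.16; buyer: AUD 8021.65

CFR: the seller pays costs through ocean freight to the destination port, but not insurance.
Seller's account: goods 49730.52 + export clearance 328.02 + freight 8845.62 = 58904.16
Buyer's account: insurance 558.05 + destination terminal 163.38 + brokerage 234.73 + duty 6517.78 + delivery 547.71 = 8021.65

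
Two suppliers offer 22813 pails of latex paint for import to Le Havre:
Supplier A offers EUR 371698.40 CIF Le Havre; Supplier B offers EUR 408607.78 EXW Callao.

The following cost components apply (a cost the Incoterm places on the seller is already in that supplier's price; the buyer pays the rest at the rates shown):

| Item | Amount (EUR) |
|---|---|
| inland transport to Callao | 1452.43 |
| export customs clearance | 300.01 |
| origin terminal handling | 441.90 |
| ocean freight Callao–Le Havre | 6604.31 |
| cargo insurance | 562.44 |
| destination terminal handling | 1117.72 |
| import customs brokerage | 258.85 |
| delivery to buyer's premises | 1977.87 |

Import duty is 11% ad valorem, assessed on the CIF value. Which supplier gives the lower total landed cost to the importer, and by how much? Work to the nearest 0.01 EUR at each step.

Supplier A is cheaper by EUR 51360.23

Supplier A (CIF):
The CIF price already equals the CIF value: 371698.40
Import duty = 371698.40 × 11% = 40886.82
Buyer bears (A): 1117.72 + 258.85 + 1977.87 = 3354.44
Landed cost (A) = invoice 371698.40 + 3354.44 + duty 40886.82 = 415939.66
Supplier B (EXW):
CIF value = EXW price + inland to port + export clearance + origin terminal + freight + insurance = 408607.78 + 1452.43 + 300.01 + 441.90 + 6604.31 + 562.44 = 417968.87
Import duty = 417968.87 × 11% = 45976.58
Buyer bears (B): 1452.43 + 300.01 + 441.90 + 6604.31 + 562.44 + 1117.72 + 258.85 + 1977.87 = 12715.53
Landed cost (B) = invoice 408607.78 + 12715.53 + duty 45976.58 = 467299.89
Difference = |415939.66 − 467299.89| = 51360.23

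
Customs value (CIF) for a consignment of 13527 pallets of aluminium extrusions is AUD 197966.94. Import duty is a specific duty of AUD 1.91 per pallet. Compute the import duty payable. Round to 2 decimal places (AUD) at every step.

Import duty = 13527 × 1.91 = 25836.57

Import duty: AUD 25836.57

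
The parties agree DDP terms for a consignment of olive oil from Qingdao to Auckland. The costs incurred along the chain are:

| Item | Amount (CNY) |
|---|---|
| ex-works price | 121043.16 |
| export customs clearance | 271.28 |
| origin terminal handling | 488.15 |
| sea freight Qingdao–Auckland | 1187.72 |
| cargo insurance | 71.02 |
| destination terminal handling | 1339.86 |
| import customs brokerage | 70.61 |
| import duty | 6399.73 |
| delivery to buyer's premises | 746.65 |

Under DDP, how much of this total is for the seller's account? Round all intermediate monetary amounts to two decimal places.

DDP: the seller bears all costs including import duty.
Seller's account: goods 121043.16 + export clearance 271.28 + origin terminal 488.15 + freight 1187.72 + insurance 71.02 + destination terminal 1339.86 + brokerage 70.61 + duty 6399.73 + delivery 746.65 = 131618.18
Buyer's account: 0.00

Seller's account: CNY 131618.18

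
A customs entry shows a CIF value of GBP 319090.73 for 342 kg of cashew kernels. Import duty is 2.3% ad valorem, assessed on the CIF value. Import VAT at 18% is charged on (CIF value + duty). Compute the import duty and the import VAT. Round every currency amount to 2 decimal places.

Import duty = 319090.73 × 2.3% = 7339.09
VAT base = CIF + duty = 319090.73 + 7339.09 = 326429.82
Import VAT = 326429.82 × 18% = 58757.37

Import duty: GBP 7339.09; import VAT: GBP 58757.37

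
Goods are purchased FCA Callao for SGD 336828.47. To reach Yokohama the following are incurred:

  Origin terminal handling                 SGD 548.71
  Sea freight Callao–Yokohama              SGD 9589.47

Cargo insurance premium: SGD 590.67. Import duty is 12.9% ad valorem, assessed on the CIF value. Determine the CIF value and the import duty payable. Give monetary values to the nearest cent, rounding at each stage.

CIF = FCA price + pre-shipment costs + freight + insurance
CIF = 336828.47 + 548.71 + 9589.47 + 590.67 = 347557.32
Import duty = 347557.32 × 12.9% = 44834.89

CIF value: SGD 347557.32; import duty: SGD 44834.89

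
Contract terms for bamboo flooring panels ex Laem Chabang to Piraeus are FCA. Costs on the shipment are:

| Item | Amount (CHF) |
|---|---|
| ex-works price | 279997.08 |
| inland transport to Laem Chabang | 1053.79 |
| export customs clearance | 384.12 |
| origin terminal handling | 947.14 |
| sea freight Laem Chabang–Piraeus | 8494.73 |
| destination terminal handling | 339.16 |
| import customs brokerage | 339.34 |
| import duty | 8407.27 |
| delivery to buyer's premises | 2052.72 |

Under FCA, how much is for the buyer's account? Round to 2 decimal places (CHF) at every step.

FCA: the seller delivers export-cleared goods to the carrier; the buyer bears costs from that point.
Seller's account: goods 279997.08 + inland to port 1053.79 + export clearance 384.12 = 281434.99
Buyer's account: origin terminal 947.14 + freight 8494.73 + destination terminal 339.16 + brokerage 339.34 + duty 8407.27 + delivery 2052.72 = 20580.36

Buyer's account: CHF 20580.36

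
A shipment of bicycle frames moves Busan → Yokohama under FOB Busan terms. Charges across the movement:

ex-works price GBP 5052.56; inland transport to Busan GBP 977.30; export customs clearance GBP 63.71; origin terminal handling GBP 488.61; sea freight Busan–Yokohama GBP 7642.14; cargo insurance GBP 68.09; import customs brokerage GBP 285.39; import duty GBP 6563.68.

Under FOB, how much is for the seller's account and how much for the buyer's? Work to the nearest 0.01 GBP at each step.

FOB: the seller bears costs until goods are on board at the origin port; the buyer bears freight, insurance and all costs thereafter.
Seller's account: goods 5052.56 + inland to port 977.30 + export clearance 63.71 + origin terminal 488.61 = 6582.18
Buyer's account: freight 7642.14 + insurance 68.09 + brokerage 285.39 + duty 6563.68 = 14559.30

Seller: GBP 6582.18; buyer: GBP 14559.30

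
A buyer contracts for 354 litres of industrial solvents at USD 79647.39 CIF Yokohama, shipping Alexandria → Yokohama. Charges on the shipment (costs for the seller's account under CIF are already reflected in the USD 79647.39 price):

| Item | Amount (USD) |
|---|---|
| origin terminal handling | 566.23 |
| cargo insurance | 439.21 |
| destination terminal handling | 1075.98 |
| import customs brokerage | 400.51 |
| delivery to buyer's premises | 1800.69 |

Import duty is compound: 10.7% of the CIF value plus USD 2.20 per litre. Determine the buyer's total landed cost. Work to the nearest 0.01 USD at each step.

Total landed cost: USD 92225.64

CIF: the seller pays costs through ocean freight and marine insurance to the destination port.
Already in the invoice (seller's account under CIF): origin terminal, insurance — exclude.
The CIF price already equals the CIF value: 79647.39
Ad valorem component: 79647.39 × 10.7% = 8522.27
Specific component: 354 × 2.20 = 778.80
Import duty = 8522.27 + 778.80 = 9301.07
Buyer bears: destination terminal 1075.98 + brokerage 400.51 + delivery 1800.69 + duty 9301.07 = 12578.25
Landed cost = invoice 79647.39 + 12578.25 = 92225.64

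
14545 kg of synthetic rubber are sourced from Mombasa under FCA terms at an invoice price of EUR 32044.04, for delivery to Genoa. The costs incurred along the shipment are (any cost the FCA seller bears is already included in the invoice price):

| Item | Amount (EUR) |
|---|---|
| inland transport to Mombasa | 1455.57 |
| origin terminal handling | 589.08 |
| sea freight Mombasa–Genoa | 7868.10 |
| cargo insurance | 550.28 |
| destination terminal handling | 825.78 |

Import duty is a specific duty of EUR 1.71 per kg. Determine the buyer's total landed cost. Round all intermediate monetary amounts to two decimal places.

FCA: the seller delivers export-cleared goods to the carrier; the buyer bears costs from that point.
Already in the invoice (seller's account under FCA): inland to port — exclude.
CIF value = FCA price + origin terminal + freight + insurance = 32044.04 + 589.08 + 7868.10 + 550.28 = 41051.50
Import duty = 14545 × 1.71 = 24871.95
Buyer bears: origin terminal 589.08 + freight 7868.10 + insurance 550.28 + destination terminal 825.78 + duty 24871.95 = 34705.19
Landed cost = invoice 32044.04 + 34705.19 = 66749.23

Total landed cost: EUR 66749.23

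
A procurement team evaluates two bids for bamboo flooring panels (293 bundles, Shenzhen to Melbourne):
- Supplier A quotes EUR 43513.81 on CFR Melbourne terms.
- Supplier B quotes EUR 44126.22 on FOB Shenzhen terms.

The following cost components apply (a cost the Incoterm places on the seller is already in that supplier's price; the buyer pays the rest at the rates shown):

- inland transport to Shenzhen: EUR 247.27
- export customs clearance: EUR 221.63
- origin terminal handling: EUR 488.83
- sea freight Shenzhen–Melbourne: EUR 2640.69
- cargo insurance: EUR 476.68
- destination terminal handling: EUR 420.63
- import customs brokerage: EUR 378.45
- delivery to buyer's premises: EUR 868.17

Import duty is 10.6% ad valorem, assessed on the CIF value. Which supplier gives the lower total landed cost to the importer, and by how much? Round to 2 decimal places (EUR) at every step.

Supplier A (CFR):
CIF value = CFR price + insurance = 43513.81 + 476.68 = 43990.49
Import duty = 43990.49 × 10.6% = 4662.99
Buyer bears (A): 476.68 + 420.63 + 378.45 + 868.17 = 2143.93
Landed cost (A) = invoice 43513.81 + 2143.93 + duty 4662.99 = 50320.73
Supplier B (FOB):
CIF value = FOB price + freight + insurance = 44126.22 + 2640.69 + 476.68 = 47243.59
Import duty = 47243.59 × 10.6% = 5007.82
Buyer bears (B): 2640.69 + 476.68 + 420.63 + 378.45 + 868.17 = 4784.62
Landed cost (B) = invoice 44126.22 + 4784.62 + duty 5007.82 = 53918.66
Difference = |50320.73 − 53918.66| = 3597.93

Supplier A is cheaper by EUR 3597.93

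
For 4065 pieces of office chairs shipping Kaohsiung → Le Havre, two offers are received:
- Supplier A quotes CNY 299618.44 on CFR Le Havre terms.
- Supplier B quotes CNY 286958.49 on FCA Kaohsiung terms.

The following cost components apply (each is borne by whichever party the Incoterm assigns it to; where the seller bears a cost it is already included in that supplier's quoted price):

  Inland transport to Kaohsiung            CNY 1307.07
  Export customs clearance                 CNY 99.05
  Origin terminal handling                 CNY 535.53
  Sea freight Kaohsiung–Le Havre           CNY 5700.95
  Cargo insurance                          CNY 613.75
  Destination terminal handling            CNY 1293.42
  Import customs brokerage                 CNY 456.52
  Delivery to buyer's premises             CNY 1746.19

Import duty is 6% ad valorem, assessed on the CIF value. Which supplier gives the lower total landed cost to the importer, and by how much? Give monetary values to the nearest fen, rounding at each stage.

Supplier B is cheaper by CNY 6808.88

Supplier A (CFR):
CIF value = CFR price + insurance = 299618.44 + 613.75 = 300232.19
Import duty = 300232.19 × 6% = 18013.93
Buyer bears (A): 613.75 + 1293.42 + 456.52 + 1746.19 = 4109.88
Landed cost (A) = invoice 299618.44 + 4109.88 + duty 18013.93 = 321742.25
Supplier B (FCA):
CIF value = FCA price + origin terminal + freight + insurance = 286958.49 + 535.53 + 5700.95 + 613.75 = 293808.72
Import duty = 293808.72 × 6% = 17628.52
Buyer bears (B): 535.53 + 5700.95 + 613.75 + 1293.42 + 456.52 + 1746.19 = 10346.36
Landed cost (B) = invoice 286958.49 + 10346.36 + duty 17628.52 = 314933.37
Difference = |321742.25 − 314933.37| = 6808.88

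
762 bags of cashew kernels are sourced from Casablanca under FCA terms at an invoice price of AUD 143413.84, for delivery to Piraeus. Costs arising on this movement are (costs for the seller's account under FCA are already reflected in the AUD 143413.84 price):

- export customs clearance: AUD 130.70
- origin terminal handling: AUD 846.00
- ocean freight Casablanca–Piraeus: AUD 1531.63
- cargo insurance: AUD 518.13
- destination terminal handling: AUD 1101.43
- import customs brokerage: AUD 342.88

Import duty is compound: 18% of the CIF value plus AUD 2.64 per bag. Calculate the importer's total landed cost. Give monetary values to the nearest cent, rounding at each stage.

Total landed cost: AUD 176101.32

FCA: the seller delivers export-cleared goods to the carrier; the buyer bears costs from that point.
Already in the invoice (seller's account under FCA): export clearance — exclude.
CIF value = FCA price + origin terminal + freight + insurance = 143413.84 + 846.00 + 1531.63 + 518.13 = 146309.60
Ad valorem component: 146309.60 × 18% = 26335.73
Specific component: 762 × 2.64 = 2011.68
Import duty = 26335.73 + 2011.68 = 28347.41
Buyer bears: origin terminal 846.00 + freight 1531.63 + insurance 518.13 + destination terminal 1101.43 + brokerage 342.88 + duty 28347.41 = 32687.48
Landed cost = invoice 143413.84 + 32687.48 = 176101.32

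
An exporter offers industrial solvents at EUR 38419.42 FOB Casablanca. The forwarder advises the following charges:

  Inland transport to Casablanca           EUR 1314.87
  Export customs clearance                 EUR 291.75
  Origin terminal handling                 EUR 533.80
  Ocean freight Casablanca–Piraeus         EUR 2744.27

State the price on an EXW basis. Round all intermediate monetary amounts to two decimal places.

Not relevant to the conversion: freight — on the buyer under both terms; not part of either seller's price.
From FOB to EXW, the seller no longer bears: inland to port, export clearance, origin terminal.
EXW price = 38419.42 − 1314.87 − 291.75 − 533.80 = 36279.00

EXW price: EUR 36279.00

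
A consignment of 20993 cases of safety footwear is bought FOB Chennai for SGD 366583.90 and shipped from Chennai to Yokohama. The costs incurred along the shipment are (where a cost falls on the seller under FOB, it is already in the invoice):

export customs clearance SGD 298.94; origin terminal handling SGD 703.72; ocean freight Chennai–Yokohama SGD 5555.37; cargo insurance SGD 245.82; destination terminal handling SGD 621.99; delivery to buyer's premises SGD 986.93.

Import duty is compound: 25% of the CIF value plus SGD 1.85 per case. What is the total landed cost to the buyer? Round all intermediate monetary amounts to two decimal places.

Total landed cost: SGD 505927.33

FOB: the seller bears costs until goods are on board at the origin port; the buyer bears freight, insurance and all costs thereafter.
Already in the invoice (seller's account under FOB): export clearance, origin terminal — exclude.
CIF value = FOB price + freight + insurance = 366583.90 + 5555.37 + 245.82 = 372385.09
Ad valorem component: 372385.09 × 25% = 93096.27
Specific component: 20993 × 1.85 = 38837.05
Import duty = 93096.27 + 38837.05 = 131933.32
Buyer bears: freight 5555.37 + insurance 245.82 + destination terminal 621.99 + delivery 986.93 + duty 131933.32 = 139343.43
Landed cost = invoice 366583.90 + 139343.43 = 505927.33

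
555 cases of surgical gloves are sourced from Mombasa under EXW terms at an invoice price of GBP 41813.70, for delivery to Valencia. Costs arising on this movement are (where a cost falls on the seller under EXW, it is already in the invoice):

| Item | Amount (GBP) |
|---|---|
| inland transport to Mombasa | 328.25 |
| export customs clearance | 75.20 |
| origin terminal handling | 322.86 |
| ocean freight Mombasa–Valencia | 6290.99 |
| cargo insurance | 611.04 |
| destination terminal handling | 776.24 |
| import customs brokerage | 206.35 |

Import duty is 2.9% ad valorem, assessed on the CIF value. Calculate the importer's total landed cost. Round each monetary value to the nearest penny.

EXW: the seller makes goods available at their premises; the buyer bears all onward costs.
CIF value = EXW price + inland to port + export clearance + origin terminal + freight + insurance = 41813.70 + 328.25 + 75.20 + 322.86 + 6290.99 + 611.04 = 49442.04
Import duty = 49442.04 × 2.9% = 1433.82
Buyer bears: inland to port 328.25 + export clearance 75.20 + origin terminal 322.86 + freight 6290.99 + insurance 611.04 + destination terminal 776.24 + brokerage 206.35 + duty 1433.82 = 10044.75
Landed cost = invoice 41813.70 + 10044.75 = 51858.45

Total landed cost: GBP 51858.45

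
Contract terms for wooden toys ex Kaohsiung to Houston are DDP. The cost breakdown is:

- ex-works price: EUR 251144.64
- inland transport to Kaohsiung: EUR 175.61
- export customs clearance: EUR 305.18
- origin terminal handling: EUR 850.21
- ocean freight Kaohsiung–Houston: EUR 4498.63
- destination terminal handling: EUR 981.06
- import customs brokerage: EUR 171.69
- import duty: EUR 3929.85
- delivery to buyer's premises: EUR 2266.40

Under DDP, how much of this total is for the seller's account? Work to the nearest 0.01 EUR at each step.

DDP: the seller bears all costs including import duty.
Seller's account: goods 251144.64 + inland to port 175.61 + export clearance 305.18 + origin terminal 850.21 + freight 4498.63 + destination terminal 981.06 + brokerage 171.69 + duty 3929.85 + delivery 2266.40 = 264323.27
Buyer's account: 0.00

Seller's account: EUR 264323.27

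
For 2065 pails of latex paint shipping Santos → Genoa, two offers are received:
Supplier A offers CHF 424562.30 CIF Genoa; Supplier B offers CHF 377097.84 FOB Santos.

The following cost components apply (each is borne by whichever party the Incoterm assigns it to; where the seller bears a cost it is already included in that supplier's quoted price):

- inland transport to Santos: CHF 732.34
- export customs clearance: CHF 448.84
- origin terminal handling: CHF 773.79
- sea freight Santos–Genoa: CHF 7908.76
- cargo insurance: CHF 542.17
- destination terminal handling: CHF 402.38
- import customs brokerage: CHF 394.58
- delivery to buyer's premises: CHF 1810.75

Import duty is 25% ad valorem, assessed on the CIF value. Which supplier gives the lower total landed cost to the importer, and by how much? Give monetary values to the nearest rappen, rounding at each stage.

Supplier B is cheaper by CHF 48766.92

Supplier A (CIF):
The CIF price already equals the CIF value: 424562.30
Import duty = 424562.30 × 25% = 106140.58
Buyer bears (A): 402.38 + 394.58 + 1810.75 = 2607.71
Landed cost (A) = invoice 424562.30 + 2607.71 + duty 106140.58 = 533310.59
Supplier B (FOB):
CIF value = FOB price + freight + insurance = 377097.84 + 7908.76 + 542.17 = 385548.77
Import duty = 385548.77 × 25% = 96387.19
Buyer bears (B): 7908.76 + 542.17 + 402.38 + 394.58 + 1810.75 = 11058.64
Landed cost (B) = invoice 377097.84 + 11058.64 + duty 96387.19 = 484543.67
Difference = |533310.59 − 484543.67| = 48766.92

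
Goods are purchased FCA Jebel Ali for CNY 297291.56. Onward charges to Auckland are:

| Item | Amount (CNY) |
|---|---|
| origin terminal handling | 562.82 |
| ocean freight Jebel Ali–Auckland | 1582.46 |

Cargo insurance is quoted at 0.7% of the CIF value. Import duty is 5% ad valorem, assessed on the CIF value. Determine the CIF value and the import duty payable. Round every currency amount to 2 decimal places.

CIF value: CNY 301547.67; import duty: CNY 15077.38

Let C be the CIF value. C = FCA price + pre-shipment costs + freight + 0.7% × C
C − 0.7% × C = 297291.56 + 562.82 + 1582.46
0.993 × C = 299436.84
C = 299436.84 / 0.993 = 301547.67
Insurance premium = 0.7% × 301547.67 = 2110.83
Import duty = 301547.67 × 5% = 15077.38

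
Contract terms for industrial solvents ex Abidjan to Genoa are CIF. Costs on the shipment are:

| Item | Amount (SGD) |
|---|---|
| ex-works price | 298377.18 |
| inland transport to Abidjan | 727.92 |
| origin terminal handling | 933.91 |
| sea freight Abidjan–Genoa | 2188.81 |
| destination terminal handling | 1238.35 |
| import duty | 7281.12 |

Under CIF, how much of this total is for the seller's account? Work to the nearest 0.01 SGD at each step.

Seller's account: SGD 302227.82

CIF: the seller pays costs through ocean freight and marine insurance to the destination port.
Seller's account: goods 298377.18 + inland to port 727.92 + origin terminal 933.91 + freight 2188.81 = 302227.82
Buyer's account: destination terminal 1238.35 + duty 7281.12 = 8519.47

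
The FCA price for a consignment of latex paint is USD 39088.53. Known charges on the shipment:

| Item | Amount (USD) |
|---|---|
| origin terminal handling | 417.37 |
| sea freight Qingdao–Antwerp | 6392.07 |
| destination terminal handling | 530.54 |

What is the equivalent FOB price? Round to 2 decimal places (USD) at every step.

Not relevant to the conversion: destination terminal, freight — on the buyer under both terms; not part of either seller's price.
From FCA to FOB, the seller additionally bears: origin terminal.
FOB price = 39088.53 + 417.37 = 39505.90

FOB price: USD 39505.90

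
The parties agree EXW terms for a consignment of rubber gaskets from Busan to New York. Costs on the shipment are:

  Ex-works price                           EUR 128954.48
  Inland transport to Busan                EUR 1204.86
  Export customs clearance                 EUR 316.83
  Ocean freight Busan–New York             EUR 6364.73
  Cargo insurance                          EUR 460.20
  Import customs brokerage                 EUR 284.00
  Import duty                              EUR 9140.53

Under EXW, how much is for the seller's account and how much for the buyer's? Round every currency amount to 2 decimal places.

EXW: the seller makes goods available at their premises; the buyer bears all onward costs.
Seller's account: goods 128954.48 = 128954.48
Buyer's account: inland to port 1204.86 + export clearance 316.83 + freight 6364.73 + insurance 460.20 + brokerage 284.00 + duty 9140.53 = 17771.15

Seller: EUR 128954.48; buyer: EUR 17771.15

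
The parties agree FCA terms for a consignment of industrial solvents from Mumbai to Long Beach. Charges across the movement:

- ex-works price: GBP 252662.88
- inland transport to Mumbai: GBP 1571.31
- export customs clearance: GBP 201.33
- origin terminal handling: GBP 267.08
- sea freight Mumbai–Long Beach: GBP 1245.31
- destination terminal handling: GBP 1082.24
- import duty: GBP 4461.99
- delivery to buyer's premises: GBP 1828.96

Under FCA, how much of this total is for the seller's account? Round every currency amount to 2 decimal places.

FCA: the seller delivers export-cleared goods to the carrier; the buyer bears costs from that point.
Seller's account: goods 252662.88 + inland to port 1571.31 + export clearance 201.33 = 254435.52
Buyer's account: origin terminal 267.08 + freight 1245.31 + destination terminal 1082.24 + duty 4461.99 + delivery 1828.96 = 8885.58

Seller's account: GBP 254435.52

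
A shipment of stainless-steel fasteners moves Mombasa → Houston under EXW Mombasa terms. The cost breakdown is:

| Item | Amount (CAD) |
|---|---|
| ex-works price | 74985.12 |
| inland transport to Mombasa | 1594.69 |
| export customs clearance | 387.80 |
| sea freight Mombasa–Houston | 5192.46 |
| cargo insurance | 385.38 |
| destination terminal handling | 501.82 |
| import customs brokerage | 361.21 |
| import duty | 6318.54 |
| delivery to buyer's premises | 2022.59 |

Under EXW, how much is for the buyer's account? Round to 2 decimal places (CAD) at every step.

EXW: the seller makes goods available at their premises; the buyer bears all onward costs.
Seller's account: goods 74985.12 = 74985.12
Buyer's account: inland to port 1594.69 + export clearance 387.80 + freight 5192.46 + insurance 385.38 + destination terminal 501.82 + brokerage 361.21 + duty 6318.54 + delivery 2022.59 = 16764.49

Buyer's account: CAD 16764.49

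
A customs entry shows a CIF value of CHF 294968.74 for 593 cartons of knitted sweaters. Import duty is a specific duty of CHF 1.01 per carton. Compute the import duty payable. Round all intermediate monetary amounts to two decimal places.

Import duty = 593 × 1.01 = 598.93

Import duty: CHF 598.93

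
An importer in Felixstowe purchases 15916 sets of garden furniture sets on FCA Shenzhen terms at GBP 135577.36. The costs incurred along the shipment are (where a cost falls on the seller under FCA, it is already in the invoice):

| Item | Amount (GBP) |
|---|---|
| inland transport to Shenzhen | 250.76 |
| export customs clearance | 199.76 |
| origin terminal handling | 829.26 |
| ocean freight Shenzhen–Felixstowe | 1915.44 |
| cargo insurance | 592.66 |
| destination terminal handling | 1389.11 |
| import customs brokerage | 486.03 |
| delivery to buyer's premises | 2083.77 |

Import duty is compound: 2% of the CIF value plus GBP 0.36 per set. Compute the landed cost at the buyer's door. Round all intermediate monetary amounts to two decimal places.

FCA: the seller delivers export-cleared goods to the carrier; the buyer bears costs from that point.
Already in the invoice (seller's account under FCA): inland to port, export clearance — exclude.
CIF value = FCA price + origin terminal + freight + insurance = 135577.36 + 829.26 + 1915.44 + 592.66 = 138914.72
Ad valorem component: 138914.72 × 2% = 2778.29
Specific component: 15916 × 0.36 = 5729.76
Import duty = 2778.29 + 5729.76 = 8508.05
Buyer bears: origin terminal 829.26 + freight 1915.44 + insurance 592.66 + destination terminal 1389.11 + brokerage 486.03 + delivery 2083.77 + duty 8508.05 = 15804.32
Landed cost = invoice 135577.36 + 15804.32 = 151381.68

Total landed cost: GBP 151381.68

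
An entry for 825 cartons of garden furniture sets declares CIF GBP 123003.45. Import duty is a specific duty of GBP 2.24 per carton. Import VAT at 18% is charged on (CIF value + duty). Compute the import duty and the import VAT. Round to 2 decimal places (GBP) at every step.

Import duty: GBP 1848.00; import VAT: GBP 22473.26

Import duty = 825 × 2.24 = 1848.00
VAT base = CIF + duty = 123003.45 + 1848.00 = 124851.45
Import VAT = 124851.45 × 18% = 22473.26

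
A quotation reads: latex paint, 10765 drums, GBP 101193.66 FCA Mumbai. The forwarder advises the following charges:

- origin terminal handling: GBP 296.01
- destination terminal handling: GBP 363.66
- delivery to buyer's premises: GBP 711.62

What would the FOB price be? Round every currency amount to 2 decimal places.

FOB price: GBP 101489.67

Not relevant to the conversion: delivery, destination terminal — on the buyer under both terms; not part of either seller's price.
From FCA to FOB, the seller additionally bears: origin terminal.
FOB price = 101193.66 + 296.01 = 101489.67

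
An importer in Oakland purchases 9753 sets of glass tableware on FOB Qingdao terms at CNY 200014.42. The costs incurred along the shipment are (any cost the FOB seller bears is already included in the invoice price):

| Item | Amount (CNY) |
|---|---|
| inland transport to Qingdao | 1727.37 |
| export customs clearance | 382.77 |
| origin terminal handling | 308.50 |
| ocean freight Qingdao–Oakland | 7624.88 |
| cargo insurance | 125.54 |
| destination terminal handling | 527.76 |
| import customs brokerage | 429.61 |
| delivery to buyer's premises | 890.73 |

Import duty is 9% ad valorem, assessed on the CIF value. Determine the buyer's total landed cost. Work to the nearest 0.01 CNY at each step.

FOB: the seller bears costs until goods are on board at the origin port; the buyer bears freight, insurance and all costs thereafter.
Already in the invoice (seller's account under FOB): inland to port, export clearance, origin terminal — exclude.
CIF value = FOB price + freight + insurance = 200014.42 + 7624.88 + 125.54 = 207764.84
Import duty = 207764.84 × 9% = 18698.84
Buyer bears: freight 7624.88 + insurance 125.54 + destination terminal 527.76 + brokerage 429.61 + delivery 890.73 + duty 18698.84 = 28297.36
Landed cost = invoice 200014.42 + 28297.36 = 228311.78

Total landed cost: CNY 228311.78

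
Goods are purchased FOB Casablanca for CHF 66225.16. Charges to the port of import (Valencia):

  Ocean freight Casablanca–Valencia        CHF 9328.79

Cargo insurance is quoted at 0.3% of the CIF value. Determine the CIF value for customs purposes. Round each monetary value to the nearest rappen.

Let C be the CIF value. C = FOB price + freight + 0.3% × C
C − 0.3% × C = 66225.16 + 9328.79
0.997 × C = 75553.95
C = 75553.95 / 0.997 = 75781.29
Insurance premium = 0.3% × 75781.29 = 227.34

CIF value: CHF 75781.29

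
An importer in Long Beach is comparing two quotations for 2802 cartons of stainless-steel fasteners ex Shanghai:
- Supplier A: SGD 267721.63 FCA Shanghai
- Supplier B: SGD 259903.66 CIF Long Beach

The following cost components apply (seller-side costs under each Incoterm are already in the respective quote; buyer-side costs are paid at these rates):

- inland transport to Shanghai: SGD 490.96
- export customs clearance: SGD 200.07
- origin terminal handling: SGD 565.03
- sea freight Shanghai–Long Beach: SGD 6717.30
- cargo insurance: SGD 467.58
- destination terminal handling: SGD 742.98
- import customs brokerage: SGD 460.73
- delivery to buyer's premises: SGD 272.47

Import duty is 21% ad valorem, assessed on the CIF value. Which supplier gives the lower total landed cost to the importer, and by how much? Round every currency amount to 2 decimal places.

Supplier A (FCA):
CIF value = FCA price + origin terminal + freight + insurance = 267721.63 + 565.03 + 6717.30 + 467.58 = 275471.54
Import duty = 275471.54 × 21% = 57849.02
Buyer bears (A): 565.03 + 6717.30 + 467.58 + 742.98 + 460.73 + 272.47 = 9226.09
Landed cost (A) = invoice 267721.63 + 9226.09 + duty 57849.02 = 334796.74
Supplier B (CIF):
The CIF price already equals the CIF value: 259903.66
Import duty = 259903.66 × 21% = 54579.77
Buyer bears (B): 742.98 + 460.73 + 272.47 = 1476.18
Landed cost (B) = invoice 259903.66 + 1476.18 + duty 54579.77 = 315959.61
Difference = |334796.74 − 315959.61| = 18837.13

Supplier B is cheaper by SGD 18837.13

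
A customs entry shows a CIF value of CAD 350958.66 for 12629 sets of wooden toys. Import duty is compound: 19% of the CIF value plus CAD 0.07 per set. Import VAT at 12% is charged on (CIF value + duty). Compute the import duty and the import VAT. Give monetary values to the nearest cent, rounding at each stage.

Import duty: CAD 67566.18; import VAT: CAD 50222.98

Ad valorem component: 350958.66 × 19% = 66682.15
Specific component: 12629 × 0.07 = 884.03
Import duty = 66682.15 + 884.03 = 67566.18
VAT base = CIF + duty = 350958.66 + 67566.18 = 418524.84
Import VAT = 418524.84 × 12% = 50222.98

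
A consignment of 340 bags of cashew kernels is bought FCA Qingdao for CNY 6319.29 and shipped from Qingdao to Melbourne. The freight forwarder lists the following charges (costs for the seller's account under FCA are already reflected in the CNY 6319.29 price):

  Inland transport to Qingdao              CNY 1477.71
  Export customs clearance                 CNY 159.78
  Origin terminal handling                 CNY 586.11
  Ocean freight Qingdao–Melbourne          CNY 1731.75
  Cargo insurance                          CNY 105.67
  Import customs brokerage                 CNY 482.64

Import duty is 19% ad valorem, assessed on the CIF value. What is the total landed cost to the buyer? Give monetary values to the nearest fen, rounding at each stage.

FCA: the seller delivers export-cleared goods to the carrier; the buyer bears costs from that point.
Already in the invoice (seller's account under FCA): inland to port, export clearance — exclude.
CIF value = FCA price + origin terminal + freight + insurance = 6319.29 + 586.11 + 1731.75 + 105.67 = 8742.82
Import duty = 8742.82 × 19% = 1661.14
Buyer bears: origin terminal 586.11 + freight 1731.75 + insurance 105.67 + brokerage 482.64 + duty 1661.14 = 4567.31
Landed cost = invoice 6319.29 + 4567.31 = 10886.60

Total landed cost: CNY 10886.60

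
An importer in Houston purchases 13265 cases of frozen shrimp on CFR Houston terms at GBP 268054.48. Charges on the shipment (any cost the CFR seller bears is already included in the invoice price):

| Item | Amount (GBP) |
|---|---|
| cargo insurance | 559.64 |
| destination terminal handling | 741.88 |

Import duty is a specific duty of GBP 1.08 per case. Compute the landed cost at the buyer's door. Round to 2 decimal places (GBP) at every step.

CFR: the seller pays costs through ocean freight to the destination port, but not insurance.
CIF value = CFR price + insurance = 268054.48 + 559.64 = 268614.12
Import duty = 13265 × 1.08 = 14326.20
Buyer bears: insurance 559.64 + destination terminal 741.88 + duty 14326.20 = 15627.72
Landed cost = invoice 268054.48 + 15627.72 = 283682.20

Total landed cost: GBP 283682.20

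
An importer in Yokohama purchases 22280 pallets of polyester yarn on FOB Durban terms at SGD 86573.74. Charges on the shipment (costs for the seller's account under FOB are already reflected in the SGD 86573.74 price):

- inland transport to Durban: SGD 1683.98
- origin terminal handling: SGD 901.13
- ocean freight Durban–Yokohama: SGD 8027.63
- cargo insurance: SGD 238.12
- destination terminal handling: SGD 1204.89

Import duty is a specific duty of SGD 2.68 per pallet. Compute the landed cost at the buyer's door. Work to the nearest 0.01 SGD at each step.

FOB: the seller bears costs until goods are on board at the origin port; the buyer bears freight, insurance and all costs thereafter.
Already in the invoice (seller's account under FOB): inland to port, origin terminal — exclude.
CIF value = FOB price + freight + insurance = 86573.74 + 8027.63 + 238.12 = 94839.49
Import duty = 22280 × 2.68 = 59710.40
Buyer bears: freight 8027.63 + insurance 238.12 + destination terminal 1204.89 + duty 59710.40 = 69181.04
Landed cost = invoice 86573.74 + 69181.04 = 155754.78

Total landed cost: SGD 155754.78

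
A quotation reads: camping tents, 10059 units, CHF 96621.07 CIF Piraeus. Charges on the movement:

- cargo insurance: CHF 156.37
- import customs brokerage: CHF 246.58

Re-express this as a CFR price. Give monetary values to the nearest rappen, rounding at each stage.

CFR price: CHF 96464.70

Not relevant to the conversion: brokerage — on the buyer under both terms; not part of either seller's price.
From CIF to CFR, the seller no longer bears: insurance.
CFR price = 96621.07 − 156.37 = 96464.70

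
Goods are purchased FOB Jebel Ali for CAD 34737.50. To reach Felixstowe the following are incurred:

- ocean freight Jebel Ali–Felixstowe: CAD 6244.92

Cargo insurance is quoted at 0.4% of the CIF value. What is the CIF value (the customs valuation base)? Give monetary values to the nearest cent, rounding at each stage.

CIF value: CAD 41147.01

Let C be the CIF value. C = FOB price + freight + 0.4% × C
C − 0.4% × C = 34737.50 + 6244.92
0.996 × C = 40982.42
C = 40982.42 / 0.996 = 41147.01
Insurance premium = 0.4% × 41147.01 = 164.59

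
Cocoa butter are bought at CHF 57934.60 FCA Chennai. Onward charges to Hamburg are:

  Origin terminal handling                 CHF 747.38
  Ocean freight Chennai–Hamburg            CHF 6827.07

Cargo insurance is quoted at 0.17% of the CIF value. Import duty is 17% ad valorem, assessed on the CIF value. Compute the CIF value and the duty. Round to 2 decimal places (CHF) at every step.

Let C be the CIF value. C = FCA price + pre-shipment costs + freight + 0.17% × C
C − 0.17% × C = 57934.60 + 747.38 + 6827.07
0.9983 × C = 65509.05
C = 65509.05 / 0.9983 = 65620.61
Insurance premium = 0.17% × 65620.61 = 111.56
Import duty = 65620.61 × 17% = 11155.50

CIF value: CHF 65620.61; import duty: CHF 11155.50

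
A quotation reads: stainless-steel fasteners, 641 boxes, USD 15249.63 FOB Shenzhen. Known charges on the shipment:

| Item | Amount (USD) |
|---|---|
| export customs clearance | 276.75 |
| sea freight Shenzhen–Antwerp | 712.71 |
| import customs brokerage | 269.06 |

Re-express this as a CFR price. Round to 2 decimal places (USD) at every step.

CFR price: USD 15962.34

Not relevant to the conversion: export clearance — on the seller under both FOB and CFR; already in the FOB price and stays in the CFR price. brokerage — on the buyer under both terms; not part of either seller's price.
From FOB to CFR, the seller additionally bears: freight.
CFR price = 15249.63 + 712.71 = 15962.34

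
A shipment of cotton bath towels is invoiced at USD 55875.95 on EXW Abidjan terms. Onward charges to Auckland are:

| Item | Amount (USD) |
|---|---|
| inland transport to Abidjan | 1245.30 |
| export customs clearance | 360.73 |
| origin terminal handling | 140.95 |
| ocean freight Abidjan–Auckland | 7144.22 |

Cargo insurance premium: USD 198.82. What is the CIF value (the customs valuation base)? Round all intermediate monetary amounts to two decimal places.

CIF value: USD 64965.97

CIF = EXW price + pre-shipment costs + freight + insurance
CIF = 55875.95 + 1245.30 + 360.73 + 140.95 + 7144.22 + 198.82 = 64965.97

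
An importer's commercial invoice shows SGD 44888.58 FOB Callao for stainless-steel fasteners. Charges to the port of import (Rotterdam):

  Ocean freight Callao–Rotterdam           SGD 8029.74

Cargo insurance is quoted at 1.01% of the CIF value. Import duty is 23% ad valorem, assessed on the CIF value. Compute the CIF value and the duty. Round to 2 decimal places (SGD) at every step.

Let C be the CIF value. C = FOB price + freight + 1.01% × C
C − 1.01% × C = 44888.58 + 8029.74
0.9899 × C = 52918.32
C = 52918.32 / 0.9899 = 53458.25
Insurance premium = 1.01% × 53458.25 = 539.93
Import duty = 53458.25 × 23% = 12295.40

CIF value: SGD 53458.25; import duty: SGD 12295.40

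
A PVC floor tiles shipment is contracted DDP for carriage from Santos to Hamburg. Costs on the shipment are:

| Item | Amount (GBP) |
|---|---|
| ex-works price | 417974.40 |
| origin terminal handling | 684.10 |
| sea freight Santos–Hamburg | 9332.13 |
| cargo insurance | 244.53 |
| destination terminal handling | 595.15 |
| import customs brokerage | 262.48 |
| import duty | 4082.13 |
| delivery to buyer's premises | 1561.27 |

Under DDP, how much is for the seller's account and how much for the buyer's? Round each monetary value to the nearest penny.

Seller: GBP 434736.19; buyer: GBP 0.00

DDP: the seller bears all costs including import duty.
Seller's account: goods 417974.40 + origin terminal 684.10 + freight 9332.13 + insurance 244.53 + destination terminal 595.15 + brokerage 262.48 + duty 4082.13 + delivery 1561.27 = 434736.19
Buyer's account: 0.00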